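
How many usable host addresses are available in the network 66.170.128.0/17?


Host bits = 32 - 17 = 15
Total addresses = 2^15 = 32768
Usable = total - 2 (network and broadcast)
Usable hosts: 32766


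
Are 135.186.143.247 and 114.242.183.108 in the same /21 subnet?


Mask: 255.255.248.0
135.186.143.247 AND mask = 135.186.136.0
114.242.183.108 AND mask = 114.242.176.0
No, different subnets (135.186.136.0 vs 114.242.176.0)


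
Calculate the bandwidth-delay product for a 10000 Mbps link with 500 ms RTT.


BDP = bandwidth * RTT
= 10000 Mbps * 500 ms
= 10000 * 1e6 * 500 / 1000 bits
= 5000000000 bits
= 625000000 bytes
= 610351.5625 KB
BDP = 5000000000 bits (625000000 bytes)


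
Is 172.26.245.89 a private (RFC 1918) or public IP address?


RFC 1918 private ranges:
  10.0.0.0/8 (10.0.0.0 - 10.255.255.255)
  172.16.0.0/12 (172.16.0.0 - 172.31.255.255)
  192.168.0.0/16 (192.168.0.0 - 192.168.255.255)
Private (in 172.16.0.0/12)


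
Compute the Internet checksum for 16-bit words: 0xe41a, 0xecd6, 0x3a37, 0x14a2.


Sum all words (with carry folding):
+ 0xe41a = 0xe41a
+ 0xecd6 = 0xd0f1
+ 0x3a37 = 0x0b29
+ 0x14a2 = 0x1fcb
One's complement: ~0x1fcb
Checksum = 0xe034


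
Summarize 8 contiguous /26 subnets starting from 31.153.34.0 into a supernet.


Original prefix: /26
Number of subnets: 8 = 2^3
New prefix = 26 - 3 = 23
Supernet: 31.153.34.0/23


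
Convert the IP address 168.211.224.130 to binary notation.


168 = 10101000
211 = 11010011
224 = 11100000
130 = 10000010
Binary: 10101000.11010011.11100000.10000010


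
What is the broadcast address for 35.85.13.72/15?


Network: 35.84.0.0/15
Host bits = 17
Set all host bits to 1:
Broadcast: 35.85.255.255


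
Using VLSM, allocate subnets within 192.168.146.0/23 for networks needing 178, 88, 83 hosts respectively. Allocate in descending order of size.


178 hosts -> /24 (254 usable): 192.168.146.0/24
88 hosts -> /25 (126 usable): 192.168.147.0/25
83 hosts -> /25 (126 usable): 192.168.147.128/25
Allocation: 192.168.146.0/24 (178 hosts, 254 usable); 192.168.147.0/25 (88 hosts, 126 usable); 192.168.147.128/25 (83 hosts, 126 usable)


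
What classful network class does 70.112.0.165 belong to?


First octet: 70
Binary: 01000110
0xxxxxxx -> Class A (1-126)
Class A, default mask 255.0.0.0 (/8)


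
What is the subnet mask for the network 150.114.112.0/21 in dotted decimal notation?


/21 means 21 network bits, 11 host bits
Binary: 11111111111111111111100000000000
Mask: 255.255.248.0


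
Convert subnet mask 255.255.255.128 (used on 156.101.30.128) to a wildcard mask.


Subnet mask: 255.255.255.128
Wildcard = 255.255.255.255 - subnet mask
255 - 255 = 0
255 - 255 = 0
255 - 255 = 0
255 - 128 = 127
Wildcard: 0.0.0.127


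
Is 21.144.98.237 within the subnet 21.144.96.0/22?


Subnet network: 21.144.96.0
Test IP AND mask: 21.144.96.0
Yes, 21.144.98.237 is in 21.144.96.0/22


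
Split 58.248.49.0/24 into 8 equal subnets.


New prefix = 24 + 3 = 27
Each subnet has 32 addresses
  58.248.49.0/27
  58.248.49.32/27
  58.248.49.64/27
  58.248.49.96/27
  58.248.49.128/27
  58.248.49.160/27
  58.248.49.192/27
  58.248.49.224/27
Subnets: 58.248.49.0/27, 58.248.49.32/27, 58.248.49.64/27, 58.248.49.96/27, 58.248.49.128/27, 58.248.49.160/27, 58.248.49.192/27, 58.248.49.224/27


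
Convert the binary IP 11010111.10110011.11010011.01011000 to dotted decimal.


11010111 = 215
10110011 = 179
11010011 = 211
01011000 = 88
IP: 215.179.211.88


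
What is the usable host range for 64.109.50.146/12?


Network: 64.96.0.0
Broadcast: 64.111.255.255
First usable = network + 1
Last usable = broadcast - 1
Range: 64.96.0.1 to 64.111.255.254


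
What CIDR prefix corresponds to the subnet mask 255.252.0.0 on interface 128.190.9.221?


Binary: 11111111.11111100.00000000.00000000
Count leading 1s
Prefix: /14


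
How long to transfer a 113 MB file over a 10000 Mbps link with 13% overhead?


Effective throughput = 10000 * (1 - 13/100) = 8700 Mbps
File size in Mb = 113 * 8 = 904 Mb
Time = 904 / 8700
Time = 0.1039 seconds


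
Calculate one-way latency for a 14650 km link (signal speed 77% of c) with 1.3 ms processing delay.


Speed = 0.77 * 3e5 km/s = 231000 km/s
Propagation delay = 14650 / 231000 = 0.0634 s = 63.4199 ms
Processing delay = 1.3 ms
Total one-way latency = 64.7199 ms


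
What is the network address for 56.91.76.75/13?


IP:   00111000.01011011.01001100.01001011
Mask: 11111111.11111000.00000000.00000000
AND operation:
Net:  00111000.01011000.00000000.00000000
Network: 56.88.0.0/13


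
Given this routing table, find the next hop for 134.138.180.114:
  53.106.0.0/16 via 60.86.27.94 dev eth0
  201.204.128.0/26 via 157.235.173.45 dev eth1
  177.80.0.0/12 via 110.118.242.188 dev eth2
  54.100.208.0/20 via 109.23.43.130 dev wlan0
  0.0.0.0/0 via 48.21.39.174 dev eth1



Longest prefix match for 134.138.180.114:
  /16 53.106.0.0: no
  /26 201.204.128.0: no
  /12 177.80.0.0: no
  /20 54.100.208.0: no
  /0 0.0.0.0: MATCH
Selected: next-hop 48.21.39.174 via eth1 (matched /0)


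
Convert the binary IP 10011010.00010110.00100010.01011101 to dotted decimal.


10011010 = 154
00010110 = 22
00100010 = 34
01011101 = 93
IP: 154.22.34.93


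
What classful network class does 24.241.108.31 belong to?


First octet: 24
Binary: 00011000
0xxxxxxx -> Class A (1-126)
Class A, default mask 255.0.0.0 (/8)


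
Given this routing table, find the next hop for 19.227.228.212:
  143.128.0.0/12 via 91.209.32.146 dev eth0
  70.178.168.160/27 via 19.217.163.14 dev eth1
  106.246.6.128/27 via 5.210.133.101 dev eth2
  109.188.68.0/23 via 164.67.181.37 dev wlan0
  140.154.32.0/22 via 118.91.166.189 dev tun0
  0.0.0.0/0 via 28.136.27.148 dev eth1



Longest prefix match for 19.227.228.212:
  /12 143.128.0.0: no
  /27 70.178.168.160: no
  /27 106.246.6.128: no
  /23 109.188.68.0: no
  /22 140.154.32.0: no
  /0 0.0.0.0: MATCH
Selected: next-hop 28.136.27.148 via eth1 (matched /0)


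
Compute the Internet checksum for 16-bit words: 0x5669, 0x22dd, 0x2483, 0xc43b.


Sum all words (with carry folding):
+ 0x5669 = 0x5669
+ 0x22dd = 0x7946
+ 0x2483 = 0x9dc9
+ 0xc43b = 0x6205
One's complement: ~0x6205
Checksum = 0x9dfa


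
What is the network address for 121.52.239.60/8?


IP:   01111001.00110100.11101111.00111100
Mask: 11111111.00000000.00000000.00000000
AND operation:
Net:  01111001.00000000.00000000.00000000
Network: 121.0.0.0/8


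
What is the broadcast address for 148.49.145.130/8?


Network: 148.0.0.0/8
Host bits = 24
Set all host bits to 1:
Broadcast: 148.255.255.255


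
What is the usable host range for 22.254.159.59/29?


Network: 22.254.159.56
Broadcast: 22.254.159.63
First usable = network + 1
Last usable = broadcast - 1
Range: 22.254.159.57 to 22.254.159.62


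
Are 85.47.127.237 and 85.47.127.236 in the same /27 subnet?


Mask: 255.255.255.224
85.47.127.237 AND mask = 85.47.127.224
85.47.127.236 AND mask = 85.47.127.224
Yes, same subnet (85.47.127.224)


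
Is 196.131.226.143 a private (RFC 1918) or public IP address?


RFC 1918 private ranges:
  10.0.0.0/8 (10.0.0.0 - 10.255.255.255)
  172.16.0.0/12 (172.16.0.0 - 172.31.255.255)
  192.168.0.0/16 (192.168.0.0 - 192.168.255.255)
Public (not in any RFC 1918 range)


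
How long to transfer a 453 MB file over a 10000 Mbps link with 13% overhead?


Effective throughput = 10000 * (1 - 13/100) = 8700 Mbps
File size in Mb = 453 * 8 = 3624 Mb
Time = 3624 / 8700
Time = 0.4166 seconds


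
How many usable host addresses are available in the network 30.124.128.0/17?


Host bits = 32 - 17 = 15
Total addresses = 2^15 = 32768
Usable = total - 2 (network and broadcast)
Usable hosts: 32766


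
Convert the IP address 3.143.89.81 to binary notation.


3 = 00000011
143 = 10001111
89 = 01011001
81 = 01010001
Binary: 00000011.10001111.01011001.01010001


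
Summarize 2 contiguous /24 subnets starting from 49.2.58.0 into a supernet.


Original prefix: /24
Number of subnets: 2 = 2^1
New prefix = 24 - 1 = 23
Supernet: 49.2.58.0/23


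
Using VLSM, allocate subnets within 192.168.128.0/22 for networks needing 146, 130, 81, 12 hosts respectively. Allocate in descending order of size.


146 hosts -> /24 (254 usable): 192.168.128.0/24
130 hosts -> /24 (254 usable): 192.168.129.0/24
81 hosts -> /25 (126 usable): 192.168.130.0/25
12 hosts -> /28 (14 usable): 192.168.130.128/28
Allocation: 192.168.128.0/24 (146 hosts, 254 usable); 192.168.129.0/24 (130 hosts, 254 usable); 192.168.130.0/25 (81 hosts, 126 usable); 192.168.130.128/28 (12 hosts, 14 usable)


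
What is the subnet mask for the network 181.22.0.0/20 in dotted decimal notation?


/20 means 20 network bits, 12 host bits
Binary: 11111111111111111111000000000000
Mask: 255.255.240.0


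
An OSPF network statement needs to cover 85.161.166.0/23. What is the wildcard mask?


Subnet mask: 255.255.254.0
Wildcard = 255.255.255.255 - subnet mask
255 - 255 = 0
255 - 255 = 0
255 - 254 = 1
255 - 0 = 255
Wildcard: 0.0.1.255


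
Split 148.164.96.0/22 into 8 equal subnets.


New prefix = 22 + 3 = 25
Each subnet has 128 addresses
  148.164.96.0/25
  148.164.96.128/25
  148.164.97.0/25
  148.164.97.128/25
  148.164.98.0/25
  148.164.98.128/25
  148.164.99.0/25
  148.164.99.128/25
Subnets: 148.164.96.0/25, 148.164.96.128/25, 148.164.97.0/25, 148.164.97.128/25, 148.164.98.0/25, 148.164.98.128/25, 148.164.99.0/25, 148.164.99.128/25


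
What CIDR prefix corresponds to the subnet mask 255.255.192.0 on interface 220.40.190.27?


Binary: 11111111.11111111.11000000.00000000
Count leading 1s
Prefix: /18


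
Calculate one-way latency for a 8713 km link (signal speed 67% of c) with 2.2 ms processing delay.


Speed = 0.67 * 3e5 km/s = 201000 km/s
Propagation delay = 8713 / 201000 = 0.0433 s = 43.3483 ms
Processing delay = 2.2 ms
Total one-way latency = 45.5483 ms


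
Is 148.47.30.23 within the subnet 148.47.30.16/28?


Subnet network: 148.47.30.16
Test IP AND mask: 148.47.30.16
Yes, 148.47.30.23 is in 148.47.30.16/28


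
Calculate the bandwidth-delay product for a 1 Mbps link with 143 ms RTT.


BDP = bandwidth * RTT
= 1 Mbps * 143 ms
= 1 * 1e6 * 143 / 1000 bits
= 143000 bits
= 17875 bytes
= 17.4561 KB
BDP = 143000 bits (17875 bytes)


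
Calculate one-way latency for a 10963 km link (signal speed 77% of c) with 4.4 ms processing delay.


Speed = 0.77 * 3e5 km/s = 231000 km/s
Propagation delay = 10963 / 231000 = 0.0475 s = 47.4589 ms
Processing delay = 4.4 ms
Total one-way latency = 51.8589 ms


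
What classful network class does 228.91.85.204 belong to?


First octet: 228
Binary: 11100100
1110xxxx -> Class D (224-239)
Class D (multicast), default mask N/A


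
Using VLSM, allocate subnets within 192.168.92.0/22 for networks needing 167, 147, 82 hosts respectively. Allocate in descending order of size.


167 hosts -> /24 (254 usable): 192.168.92.0/24
147 hosts -> /24 (254 usable): 192.168.93.0/24
82 hosts -> /25 (126 usable): 192.168.94.0/25
Allocation: 192.168.92.0/24 (167 hosts, 254 usable); 192.168.93.0/24 (147 hosts, 254 usable); 192.168.94.0/25 (82 hosts, 126 usable)


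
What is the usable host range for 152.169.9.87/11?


Network: 152.160.0.0
Broadcast: 152.191.255.255
First usable = network + 1
Last usable = broadcast - 1
Range: 152.160.0.1 to 152.191.255.254


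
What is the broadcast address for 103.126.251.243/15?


Network: 103.126.0.0/15
Host bits = 17
Set all host bits to 1:
Broadcast: 103.127.255.255


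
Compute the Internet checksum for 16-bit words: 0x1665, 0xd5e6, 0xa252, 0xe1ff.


Sum all words (with carry folding):
+ 0x1665 = 0x1665
+ 0xd5e6 = 0xec4b
+ 0xa252 = 0x8e9e
+ 0xe1ff = 0x709e
One's complement: ~0x709e
Checksum = 0x8f61


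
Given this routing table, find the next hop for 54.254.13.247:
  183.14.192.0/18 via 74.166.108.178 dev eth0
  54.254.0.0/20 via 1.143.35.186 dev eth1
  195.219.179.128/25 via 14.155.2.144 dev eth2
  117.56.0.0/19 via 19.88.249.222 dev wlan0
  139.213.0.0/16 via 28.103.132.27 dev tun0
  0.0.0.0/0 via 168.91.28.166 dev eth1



Longest prefix match for 54.254.13.247:
  /18 183.14.192.0: no
  /20 54.254.0.0: MATCH
  /25 195.219.179.128: no
  /19 117.56.0.0: no
  /16 139.213.0.0: no
  /0 0.0.0.0: MATCH
Selected: next-hop 1.143.35.186 via eth1 (matched /20)


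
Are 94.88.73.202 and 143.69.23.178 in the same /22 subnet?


Mask: 255.255.252.0
94.88.73.202 AND mask = 94.88.72.0
143.69.23.178 AND mask = 143.69.20.0
No, different subnets (94.88.72.0 vs 143.69.20.0)


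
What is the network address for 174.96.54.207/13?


IP:   10101110.01100000.00110110.11001111
Mask: 11111111.11111000.00000000.00000000
AND operation:
Net:  10101110.01100000.00000000.00000000
Network: 174.96.0.0/13


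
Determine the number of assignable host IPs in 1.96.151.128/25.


Host bits = 32 - 25 = 7
Total addresses = 2^7 = 128
Usable = total - 2 (network and broadcast)
Usable hosts: 126


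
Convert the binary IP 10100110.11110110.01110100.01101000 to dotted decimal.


10100110 = 166
11110110 = 246
01110100 = 116
01101000 = 104
IP: 166.246.116.104


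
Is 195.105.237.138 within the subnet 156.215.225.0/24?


Subnet network: 156.215.225.0
Test IP AND mask: 195.105.237.0
No, 195.105.237.138 is not in 156.215.225.0/24


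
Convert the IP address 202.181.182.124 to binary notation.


202 = 11001010
181 = 10110101
182 = 10110110
124 = 01111100
Binary: 11001010.10110101.10110110.01111100


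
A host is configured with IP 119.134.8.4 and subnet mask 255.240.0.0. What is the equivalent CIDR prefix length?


Binary: 11111111.11110000.00000000.00000000
Count leading 1s
Prefix: /12


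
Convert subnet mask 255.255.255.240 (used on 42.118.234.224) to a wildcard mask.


Subnet mask: 255.255.255.240
Wildcard = 255.255.255.255 - subnet mask
255 - 255 = 0
255 - 255 = 0
255 - 255 = 0
255 - 240 = 15
Wildcard: 0.0.0.15


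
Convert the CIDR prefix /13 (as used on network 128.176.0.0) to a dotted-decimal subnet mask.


/13 means 13 network bits, 19 host bits
Binary: 11111111111110000000000000000000
Mask: 255.248.0.0


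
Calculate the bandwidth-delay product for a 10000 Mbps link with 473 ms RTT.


BDP = bandwidth * RTT
= 10000 Mbps * 473 ms
= 10000 * 1e6 * 473 / 1000 bits
= 4730000000 bits
= 591250000 bytes
= 577392.5781 KB
BDP = 4730000000 bits (591250000 bytes)


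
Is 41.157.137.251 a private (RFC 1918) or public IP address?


RFC 1918 private ranges:
  10.0.0.0/8 (10.0.0.0 - 10.255.255.255)
  172.16.0.0/12 (172.16.0.0 - 172.31.255.255)
  192.168.0.0/16 (192.168.0.0 - 192.168.255.255)
Public (not in any RFC 1918 range)


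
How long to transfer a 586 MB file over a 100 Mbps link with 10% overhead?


Effective throughput = 100 * (1 - 10/100) = 90 Mbps
File size in Mb = 586 * 8 = 4688 Mb
Time = 4688 / 90
Time = 52.0889 seconds


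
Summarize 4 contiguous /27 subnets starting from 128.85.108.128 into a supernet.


Original prefix: /27
Number of subnets: 4 = 2^2
New prefix = 27 - 2 = 25
Supernet: 128.85.108.128/25


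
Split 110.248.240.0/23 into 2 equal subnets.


New prefix = 23 + 1 = 24
Each subnet has 256 addresses
  110.248.240.0/24
  110.248.241.0/24
Subnets: 110.248.240.0/24, 110.248.241.0/24


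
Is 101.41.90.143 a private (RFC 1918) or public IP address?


RFC 1918 private ranges:
  10.0.0.0/8 (10.0.0.0 - 10.255.255.255)
  172.16.0.0/12 (172.16.0.0 - 172.31.255.255)
  192.168.0.0/16 (192.168.0.0 - 192.168.255.255)
Public (not in any RFC 1918 range)


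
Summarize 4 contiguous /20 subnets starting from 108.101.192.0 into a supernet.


Original prefix: /20
Number of subnets: 4 = 2^2
New prefix = 20 - 2 = 18
Supernet: 108.101.192.0/18


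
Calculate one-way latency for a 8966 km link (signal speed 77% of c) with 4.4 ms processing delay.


Speed = 0.77 * 3e5 km/s = 231000 km/s
Propagation delay = 8966 / 231000 = 0.0388 s = 38.8139 ms
Processing delay = 4.4 ms
Total one-way latency = 43.2139 ms


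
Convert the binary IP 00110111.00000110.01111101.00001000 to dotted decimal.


00110111 = 55
00000110 = 6
01111101 = 125
00001000 = 8
IP: 55.6.125.8


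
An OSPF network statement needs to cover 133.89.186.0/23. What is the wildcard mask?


Subnet mask: 255.255.254.0
Wildcard = 255.255.255.255 - subnet mask
255 - 255 = 0
255 - 255 = 0
255 - 254 = 1
255 - 0 = 255
Wildcard: 0.0.1.255


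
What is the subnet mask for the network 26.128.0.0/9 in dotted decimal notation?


/9 means 9 network bits, 23 host bits
Binary: 11111111100000000000000000000000
Mask: 255.128.0.0


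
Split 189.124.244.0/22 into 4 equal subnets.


New prefix = 22 + 2 = 24
Each subnet has 256 addresses
  189.124.244.0/24
  189.124.245.0/24
  189.124.246.0/24
  189.124.247.0/24
Subnets: 189.124.244.0/24, 189.124.245.0/24, 189.124.246.0/24, 189.124.247.0/24


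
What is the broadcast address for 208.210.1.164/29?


Network: 208.210.1.160/29
Host bits = 3
Set all host bits to 1:
Broadcast: 208.210.1.167


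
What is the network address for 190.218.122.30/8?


IP:   10111110.11011010.01111010.00011110
Mask: 11111111.00000000.00000000.00000000
AND operation:
Net:  10111110.00000000.00000000.00000000
Network: 190.0.0.0/8


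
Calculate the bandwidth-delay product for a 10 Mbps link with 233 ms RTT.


BDP = bandwidth * RTT
= 10 Mbps * 233 ms
= 10 * 1e6 * 233 / 1000 bits
= 2330000 bits
= 291250 bytes
= 284.4238 KB
BDP = 2330000 bits (291250 bytes)


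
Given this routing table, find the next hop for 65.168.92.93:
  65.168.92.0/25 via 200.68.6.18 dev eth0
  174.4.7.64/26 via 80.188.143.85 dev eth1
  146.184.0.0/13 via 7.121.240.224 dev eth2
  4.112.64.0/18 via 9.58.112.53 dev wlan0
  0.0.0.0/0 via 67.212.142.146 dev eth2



Longest prefix match for 65.168.92.93:
  /25 65.168.92.0: MATCH
  /26 174.4.7.64: no
  /13 146.184.0.0: no
  /18 4.112.64.0: no
  /0 0.0.0.0: MATCH
Selected: next-hop 200.68.6.18 via eth0 (matched /25)


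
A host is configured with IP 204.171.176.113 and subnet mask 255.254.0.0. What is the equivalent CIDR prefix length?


Binary: 11111111.11111110.00000000.00000000
Count leading 1s
Prefix: /15


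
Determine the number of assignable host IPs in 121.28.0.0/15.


Host bits = 32 - 15 = 17
Total addresses = 2^17 = 131072
Usable = total - 2 (network and broadcast)
Usable hosts: 131070


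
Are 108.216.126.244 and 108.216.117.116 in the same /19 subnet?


Mask: 255.255.224.0
108.216.126.244 AND mask = 108.216.96.0
108.216.117.116 AND mask = 108.216.96.0
Yes, same subnet (108.216.96.0)


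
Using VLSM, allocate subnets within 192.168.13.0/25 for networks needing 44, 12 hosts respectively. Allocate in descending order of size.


44 hosts -> /26 (62 usable): 192.168.13.0/26
12 hosts -> /28 (14 usable): 192.168.13.64/28
Allocation: 192.168.13.0/26 (44 hosts, 62 usable); 192.168.13.64/28 (12 hosts, 14 usable)


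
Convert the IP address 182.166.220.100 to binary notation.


182 = 10110110
166 = 10100110
220 = 11011100
100 = 01100100
Binary: 10110110.10100110.11011100.01100100


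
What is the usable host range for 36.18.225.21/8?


Network: 36.0.0.0
Broadcast: 36.255.255.255
First usable = network + 1
Last usable = broadcast - 1
Range: 36.0.0.1 to 36.255.255.254


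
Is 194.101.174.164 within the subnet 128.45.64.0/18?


Subnet network: 128.45.64.0
Test IP AND mask: 194.101.128.0
No, 194.101.174.164 is not in 128.45.64.0/18


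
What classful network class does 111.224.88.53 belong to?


First octet: 111
Binary: 01101111
0xxxxxxx -> Class A (1-126)
Class A, default mask 255.0.0.0 (/8)


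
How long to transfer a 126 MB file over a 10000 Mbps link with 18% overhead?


Effective throughput = 10000 * (1 - 18/100) = 8200 Mbps
File size in Mb = 126 * 8 = 1008 Mb
Time = 1008 / 8200
Time = 0.1229 seconds


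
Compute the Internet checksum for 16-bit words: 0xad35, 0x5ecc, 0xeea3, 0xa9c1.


Sum all words (with carry folding):
+ 0xad35 = 0xad35
+ 0x5ecc = 0x0c02
+ 0xeea3 = 0xfaa5
+ 0xa9c1 = 0xa467
One's complement: ~0xa467
Checksum = 0x5b98


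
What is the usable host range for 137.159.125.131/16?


Network: 137.159.0.0
Broadcast: 137.159.255.255
First usable = network + 1
Last usable = broadcast - 1
Range: 137.159.0.1 to 137.159.255.254


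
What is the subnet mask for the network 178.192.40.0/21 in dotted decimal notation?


/21 means 21 network bits, 11 host bits
Binary: 11111111111111111111100000000000
Mask: 255.255.248.0


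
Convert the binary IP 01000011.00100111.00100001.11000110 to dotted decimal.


01000011 = 67
00100111 = 39
00100001 = 33
11000110 = 198
IP: 67.39.33.198


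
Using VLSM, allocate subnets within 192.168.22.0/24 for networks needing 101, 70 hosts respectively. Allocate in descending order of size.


101 hosts -> /25 (126 usable): 192.168.22.0/25
70 hosts -> /25 (126 usable): 192.168.22.128/25
Allocation: 192.168.22.0/25 (101 hosts, 126 usable); 192.168.22.128/25 (70 hosts, 126 usable)


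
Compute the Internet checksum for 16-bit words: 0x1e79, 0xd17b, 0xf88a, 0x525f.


Sum all words (with carry folding):
+ 0x1e79 = 0x1e79
+ 0xd17b = 0xeff4
+ 0xf88a = 0xe87f
+ 0x525f = 0x3adf
One's complement: ~0x3adf
Checksum = 0xc520


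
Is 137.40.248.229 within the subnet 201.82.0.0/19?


Subnet network: 201.82.0.0
Test IP AND mask: 137.40.224.0
No, 137.40.248.229 is not in 201.82.0.0/19


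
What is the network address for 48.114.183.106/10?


IP:   00110000.01110010.10110111.01101010
Mask: 11111111.11000000.00000000.00000000
AND operation:
Net:  00110000.01000000.00000000.00000000
Network: 48.64.0.0/10


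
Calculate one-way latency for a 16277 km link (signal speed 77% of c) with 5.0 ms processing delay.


Speed = 0.77 * 3e5 km/s = 231000 km/s
Propagation delay = 16277 / 231000 = 0.0705 s = 70.4632 ms
Processing delay = 5.0 ms
Total one-way latency = 75.4632 ms


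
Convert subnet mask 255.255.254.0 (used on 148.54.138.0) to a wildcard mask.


Subnet mask: 255.255.254.0
Wildcard = 255.255.255.255 - subnet mask
255 - 255 = 0
255 - 255 = 0
255 - 254 = 1
255 - 0 = 255
Wildcard: 0.0.1.255


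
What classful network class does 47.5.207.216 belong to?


First octet: 47
Binary: 00101111
0xxxxxxx -> Class A (1-126)
Class A, default mask 255.0.0.0 (/8)


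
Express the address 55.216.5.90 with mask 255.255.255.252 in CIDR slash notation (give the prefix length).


Binary: 11111111.11111111.11111111.11111100
Count leading 1s
Prefix: /30


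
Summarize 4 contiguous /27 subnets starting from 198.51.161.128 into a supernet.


Original prefix: /27
Number of subnets: 4 = 2^2
New prefix = 27 - 2 = 25
Supernet: 198.51.161.128/25


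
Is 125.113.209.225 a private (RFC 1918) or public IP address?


RFC 1918 private ranges:
  10.0.0.0/8 (10.0.0.0 - 10.255.255.255)
  172.16.0.0/12 (172.16.0.0 - 172.31.255.255)
  192.168.0.0/16 (192.168.0.0 - 192.168.255.255)
Public (not in any RFC 1918 range)


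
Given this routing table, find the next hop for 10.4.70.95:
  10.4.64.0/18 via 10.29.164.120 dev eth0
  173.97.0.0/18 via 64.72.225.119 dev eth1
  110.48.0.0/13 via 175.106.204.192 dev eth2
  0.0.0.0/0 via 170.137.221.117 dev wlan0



Longest prefix match for 10.4.70.95:
  /18 10.4.64.0: MATCH
  /18 173.97.0.0: no
  /13 110.48.0.0: no
  /0 0.0.0.0: MATCH
Selected: next-hop 10.29.164.120 via eth0 (matched /18)


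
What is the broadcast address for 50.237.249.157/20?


Network: 50.237.240.0/20
Host bits = 12
Set all host bits to 1:
Broadcast: 50.237.255.255


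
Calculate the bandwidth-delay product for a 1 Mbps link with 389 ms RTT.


BDP = bandwidth * RTT
= 1 Mbps * 389 ms
= 1 * 1e6 * 389 / 1000 bits
= 389000 bits
= 48625 bytes
= 47.4854 KB
BDP = 389000 bits (48625 bytes)


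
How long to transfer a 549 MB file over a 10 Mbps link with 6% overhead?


Effective throughput = 10 * (1 - 6/100) = 9.4 Mbps
File size in Mb = 549 * 8 = 4392 Mb
Time = 4392 / 9.4
Time = 467.234 seconds


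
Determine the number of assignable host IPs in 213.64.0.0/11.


Host bits = 32 - 11 = 21
Total addresses = 2^21 = 2097152
Usable = total - 2 (network and broadcast)
Usable hosts: 2097150


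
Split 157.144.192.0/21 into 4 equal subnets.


New prefix = 21 + 2 = 23
Each subnet has 512 addresses
  157.144.192.0/23
  157.144.194.0/23
  157.144.196.0/23
  157.144.198.0/23
Subnets: 157.144.192.0/23, 157.144.194.0/23, 157.144.196.0/23, 157.144.198.0/23


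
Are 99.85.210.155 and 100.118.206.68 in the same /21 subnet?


Mask: 255.255.248.0
99.85.210.155 AND mask = 99.85.208.0
100.118.206.68 AND mask = 100.118.200.0
No, different subnets (99.85.208.0 vs 100.118.200.0)


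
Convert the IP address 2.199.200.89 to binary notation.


2 = 00000010
199 = 11000111
200 = 11001000
89 = 01011001
Binary: 00000010.11000111.11001000.01011001


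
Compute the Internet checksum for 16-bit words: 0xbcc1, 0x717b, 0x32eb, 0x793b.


Sum all words (with carry folding):
+ 0xbcc1 = 0xbcc1
+ 0x717b = 0x2e3d
+ 0x32eb = 0x6128
+ 0x793b = 0xda63
One's complement: ~0xda63
Checksum = 0x259c


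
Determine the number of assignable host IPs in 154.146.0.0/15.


Host bits = 32 - 15 = 17
Total addresses = 2^17 = 131072
Usable = total - 2 (network and broadcast)
Usable hosts: 131070


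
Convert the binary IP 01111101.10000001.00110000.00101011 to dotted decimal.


01111101 = 125
10000001 = 129
00110000 = 48
00101011 = 43
IP: 125.129.48.43


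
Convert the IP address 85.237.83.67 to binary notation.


85 = 01010101
237 = 11101101
83 = 01010011
67 = 01000011
Binary: 01010101.11101101.01010011.01000011


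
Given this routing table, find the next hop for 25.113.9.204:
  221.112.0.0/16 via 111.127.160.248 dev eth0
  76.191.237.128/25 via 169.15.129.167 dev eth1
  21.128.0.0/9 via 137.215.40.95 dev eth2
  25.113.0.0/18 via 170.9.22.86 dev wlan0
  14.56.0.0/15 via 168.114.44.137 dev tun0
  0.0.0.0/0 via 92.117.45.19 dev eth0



Longest prefix match for 25.113.9.204:
  /16 221.112.0.0: no
  /25 76.191.237.128: no
  /9 21.128.0.0: no
  /18 25.113.0.0: MATCH
  /15 14.56.0.0: no
  /0 0.0.0.0: MATCH
Selected: next-hop 170.9.22.86 via wlan0 (matched /18)


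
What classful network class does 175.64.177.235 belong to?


First octet: 175
Binary: 10101111
10xxxxxx -> Class B (128-191)
Class B, default mask 255.255.0.0 (/16)


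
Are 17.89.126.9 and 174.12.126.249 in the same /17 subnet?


Mask: 255.255.128.0
17.89.126.9 AND mask = 17.89.0.0
174.12.126.249 AND mask = 174.12.0.0
No, different subnets (17.89.0.0 vs 174.12.0.0)


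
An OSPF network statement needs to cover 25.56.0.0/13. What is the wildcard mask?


Subnet mask: 255.248.0.0
Wildcard = 255.255.255.255 - subnet mask
255 - 255 = 0
255 - 248 = 7
255 - 0 = 255
255 - 0 = 255
Wildcard: 0.7.255.255


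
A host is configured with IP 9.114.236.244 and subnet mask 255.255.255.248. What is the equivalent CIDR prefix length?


Binary: 11111111.11111111.11111111.11111000
Count leading 1s
Prefix: /29


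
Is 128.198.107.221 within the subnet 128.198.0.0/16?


Subnet network: 128.198.0.0
Test IP AND mask: 128.198.0.0
Yes, 128.198.107.221 is in 128.198.0.0/16


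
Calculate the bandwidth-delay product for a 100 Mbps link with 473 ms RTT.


BDP = bandwidth * RTT
= 100 Mbps * 473 ms
= 100 * 1e6 * 473 / 1000 bits
= 47300000 bits
= 5912500 bytes
= 5773.9258 KB
BDP = 47300000 bits (5912500 bytes)


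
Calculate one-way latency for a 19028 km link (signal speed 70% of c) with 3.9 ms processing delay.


Speed = 0.7 * 3e5 km/s = 210000 km/s
Propagation delay = 19028 / 210000 = 0.0906 s = 90.6095 ms
Processing delay = 3.9 ms
Total one-way latency = 94.5095 ms


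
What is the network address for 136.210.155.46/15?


IP:   10001000.11010010.10011011.00101110
Mask: 11111111.11111110.00000000.00000000
AND operation:
Net:  10001000.11010010.00000000.00000000
Network: 136.210.0.0/15


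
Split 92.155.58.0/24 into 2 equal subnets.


New prefix = 24 + 1 = 25
Each subnet has 128 addresses
  92.155.58.0/25
  92.155.58.128/25
Subnets: 92.155.58.0/25, 92.155.58.128/25


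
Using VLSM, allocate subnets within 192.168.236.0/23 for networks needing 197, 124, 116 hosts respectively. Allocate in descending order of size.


197 hosts -> /24 (254 usable): 192.168.236.0/24
124 hosts -> /25 (126 usable): 192.168.237.0/25
116 hosts -> /25 (126 usable): 192.168.237.128/25
Allocation: 192.168.236.0/24 (197 hosts, 254 usable); 192.168.237.0/25 (124 hosts, 126 usable); 192.168.237.128/25 (116 hosts, 126 usable)


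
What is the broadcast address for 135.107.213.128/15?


Network: 135.106.0.0/15
Host bits = 17
Set all host bits to 1:
Broadcast: 135.107.255.255


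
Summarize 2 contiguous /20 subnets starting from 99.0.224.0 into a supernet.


Original prefix: /20
Number of subnets: 2 = 2^1
New prefix = 20 - 1 = 19
Supernet: 99.0.224.0/19


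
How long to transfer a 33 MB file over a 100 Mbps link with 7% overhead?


Effective throughput = 100 * (1 - 7/100) = 93 Mbps
File size in Mb = 33 * 8 = 264 Mb
Time = 264 / 93
Time = 2.8387 seconds


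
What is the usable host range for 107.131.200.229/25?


Network: 107.131.200.128
Broadcast: 107.131.200.255
First usable = network + 1
Last usable = broadcast - 1
Range: 107.131.200.129 to 107.131.200.254


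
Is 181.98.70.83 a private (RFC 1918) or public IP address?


RFC 1918 private ranges:
  10.0.0.0/8 (10.0.0.0 - 10.255.255.255)
  172.16.0.0/12 (172.16.0.0 - 172.31.255.255)
  192.168.0.0/16 (192.168.0.0 - 192.168.255.255)
Public (not in any RFC 1918 range)


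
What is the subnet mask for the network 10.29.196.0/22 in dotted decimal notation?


/22 means 22 network bits, 10 host bits
Binary: 11111111111111111111110000000000
Mask: 255.255.252.0


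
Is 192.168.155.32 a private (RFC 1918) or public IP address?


RFC 1918 private ranges:
  10.0.0.0/8 (10.0.0.0 - 10.255.255.255)
  172.16.0.0/12 (172.16.0.0 - 172.31.255.255)
  192.168.0.0/16 (192.168.0.0 - 192.168.255.255)
Private (in 192.168.0.0/16)


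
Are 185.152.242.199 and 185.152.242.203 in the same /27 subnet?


Mask: 255.255.255.224
185.152.242.199 AND mask = 185.152.242.192
185.152.242.203 AND mask = 185.152.242.192
Yes, same subnet (185.152.242.192)


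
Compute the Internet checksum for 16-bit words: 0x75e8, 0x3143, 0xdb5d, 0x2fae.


Sum all words (with carry folding):
+ 0x75e8 = 0x75e8
+ 0x3143 = 0xa72b
+ 0xdb5d = 0x8289
+ 0x2fae = 0xb237
One's complement: ~0xb237
Checksum = 0x4dc8


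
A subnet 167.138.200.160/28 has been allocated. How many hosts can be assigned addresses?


Host bits = 32 - 28 = 4
Total addresses = 2^4 = 16
Usable = total - 2 (network and broadcast)
Usable hosts: 14


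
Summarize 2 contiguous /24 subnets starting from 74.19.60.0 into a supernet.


Original prefix: /24
Number of subnets: 2 = 2^1
New prefix = 24 - 1 = 23
Supernet: 74.19.60.0/23


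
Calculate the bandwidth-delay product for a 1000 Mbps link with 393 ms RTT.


BDP = bandwidth * RTT
= 1000 Mbps * 393 ms
= 1000 * 1e6 * 393 / 1000 bits
= 393000000 bits
= 49125000 bytes
= 47973.6328 KB
BDP = 393000000 bits (49125000 bytes)


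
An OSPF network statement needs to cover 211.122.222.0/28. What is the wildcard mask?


Subnet mask: 255.255.255.240
Wildcard = 255.255.255.255 - subnet mask
255 - 255 = 0
255 - 255 = 0
255 - 255 = 0
255 - 240 = 15
Wildcard: 0.0.0.15


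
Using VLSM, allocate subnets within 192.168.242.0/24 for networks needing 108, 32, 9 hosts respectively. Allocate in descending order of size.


108 hosts -> /25 (126 usable): 192.168.242.0/25
32 hosts -> /26 (62 usable): 192.168.242.128/26
9 hosts -> /28 (14 usable): 192.168.242.192/28
Allocation: 192.168.242.0/25 (108 hosts, 126 usable); 192.168.242.128/26 (32 hosts, 62 usable); 192.168.242.192/28 (9 hosts, 14 usable)


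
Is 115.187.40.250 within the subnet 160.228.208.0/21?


Subnet network: 160.228.208.0
Test IP AND mask: 115.187.40.0
No, 115.187.40.250 is not in 160.228.208.0/21


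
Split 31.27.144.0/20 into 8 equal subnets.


New prefix = 20 + 3 = 23
Each subnet has 512 addresses
  31.27.144.0/23
  31.27.146.0/23
  31.27.148.0/23
  31.27.150.0/23
  31.27.152.0/23
  31.27.154.0/23
  31.27.156.0/23
  31.27.158.0/23
Subnets: 31.27.144.0/23, 31.27.146.0/23, 31.27.148.0/23, 31.27.150.0/23, 31.27.152.0/23, 31.27.154.0/23, 31.27.156.0/23, 31.27.158.0/23


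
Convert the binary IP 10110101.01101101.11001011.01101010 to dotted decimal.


10110101 = 181
01101101 = 109
11001011 = 203
01101010 = 106
IP: 181.109.203.106


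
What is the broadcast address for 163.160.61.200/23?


Network: 163.160.60.0/23
Host bits = 9
Set all host bits to 1:
Broadcast: 163.160.61.255


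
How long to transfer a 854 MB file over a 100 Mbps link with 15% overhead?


Effective throughput = 100 * (1 - 15/100) = 85 Mbps
File size in Mb = 854 * 8 = 6832 Mb
Time = 6832 / 85
Time = 80.3765 seconds


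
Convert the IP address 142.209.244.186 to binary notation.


142 = 10001110
209 = 11010001
244 = 11110100
186 = 10111010
Binary: 10001110.11010001.11110100.10111010


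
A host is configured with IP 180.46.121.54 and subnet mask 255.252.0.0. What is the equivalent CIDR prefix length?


Binary: 11111111.11111100.00000000.00000000
Count leading 1s
Prefix: /14


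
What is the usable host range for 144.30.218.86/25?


Network: 144.30.218.0
Broadcast: 144.30.218.127
First usable = network + 1
Last usable = broadcast - 1
Range: 144.30.218.1 to 144.30.218.126


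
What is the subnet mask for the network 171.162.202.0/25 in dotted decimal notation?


/25 means 25 network bits, 7 host bits
Binary: 11111111111111111111111110000000
Mask: 255.255.255.128


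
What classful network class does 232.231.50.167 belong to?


First octet: 232
Binary: 11101000
1110xxxx -> Class D (224-239)
Class D (multicast), default mask N/A


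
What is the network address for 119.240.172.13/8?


IP:   01110111.11110000.10101100.00001101
Mask: 11111111.00000000.00000000.00000000
AND operation:
Net:  01110111.00000000.00000000.00000000
Network: 119.0.0.0/8


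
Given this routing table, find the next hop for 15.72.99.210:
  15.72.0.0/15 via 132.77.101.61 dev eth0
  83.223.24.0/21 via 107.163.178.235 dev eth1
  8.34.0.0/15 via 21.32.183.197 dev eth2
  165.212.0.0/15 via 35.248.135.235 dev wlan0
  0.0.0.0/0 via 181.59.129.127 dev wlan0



Longest prefix match for 15.72.99.210:
  /15 15.72.0.0: MATCH
  /21 83.223.24.0: no
  /15 8.34.0.0: no
  /15 165.212.0.0: no
  /0 0.0.0.0: MATCH
Selected: next-hop 132.77.101.61 via eth0 (matched /15)


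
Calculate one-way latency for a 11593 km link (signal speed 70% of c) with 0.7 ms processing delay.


Speed = 0.7 * 3e5 km/s = 210000 km/s
Propagation delay = 11593 / 210000 = 0.0552 s = 55.2048 ms
Processing delay = 0.7 ms
Total one-way latency = 55.9048 ms


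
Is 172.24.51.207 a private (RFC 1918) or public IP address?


RFC 1918 private ranges:
  10.0.0.0/8 (10.0.0.0 - 10.255.255.255)
  172.16.0.0/12 (172.16.0.0 - 172.31.255.255)
  192.168.0.0/16 (192.168.0.0 - 192.168.255.255)
Private (in 172.16.0.0/12)


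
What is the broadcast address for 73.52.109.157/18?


Network: 73.52.64.0/18
Host bits = 14
Set all host bits to 1:
Broadcast: 73.52.127.255


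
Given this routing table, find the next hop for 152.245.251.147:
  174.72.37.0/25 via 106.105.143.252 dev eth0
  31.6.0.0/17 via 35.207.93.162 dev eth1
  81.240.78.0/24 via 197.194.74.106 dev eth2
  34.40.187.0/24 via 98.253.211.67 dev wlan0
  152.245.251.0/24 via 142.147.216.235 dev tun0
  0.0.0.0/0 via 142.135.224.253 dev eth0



Longest prefix match for 152.245.251.147:
  /25 174.72.37.0: no
  /17 31.6.0.0: no
  /24 81.240.78.0: no
  /24 34.40.187.0: no
  /24 152.245.251.0: MATCH
  /0 0.0.0.0: MATCH
Selected: next-hop 142.147.216.235 via tun0 (matched /24)


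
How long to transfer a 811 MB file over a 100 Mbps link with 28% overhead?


Effective throughput = 100 * (1 - 28/100) = 72 Mbps
File size in Mb = 811 * 8 = 6488 Mb
Time = 6488 / 72
Time = 90.1111 seconds


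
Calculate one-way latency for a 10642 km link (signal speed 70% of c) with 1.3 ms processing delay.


Speed = 0.7 * 3e5 km/s = 210000 km/s
Propagation delay = 10642 / 210000 = 0.0507 s = 50.6762 ms
Processing delay = 1.3 ms
Total one-way latency = 51.9762 ms


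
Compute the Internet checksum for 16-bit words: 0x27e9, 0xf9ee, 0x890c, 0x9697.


Sum all words (with carry folding):
+ 0x27e9 = 0x27e9
+ 0xf9ee = 0x21d8
+ 0x890c = 0xaae4
+ 0x9697 = 0x417c
One's complement: ~0x417c
Checksum = 0xbe83


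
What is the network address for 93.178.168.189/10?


IP:   01011101.10110010.10101000.10111101
Mask: 11111111.11000000.00000000.00000000
AND operation:
Net:  01011101.10000000.00000000.00000000
Network: 93.128.0.0/10


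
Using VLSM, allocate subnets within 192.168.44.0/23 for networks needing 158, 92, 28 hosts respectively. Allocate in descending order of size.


158 hosts -> /24 (254 usable): 192.168.44.0/24
92 hosts -> /25 (126 usable): 192.168.45.0/25
28 hosts -> /27 (30 usable): 192.168.45.128/27
Allocation: 192.168.44.0/24 (158 hosts, 254 usable); 192.168.45.0/25 (92 hosts, 126 usable); 192.168.45.128/27 (28 hosts, 30 usable)


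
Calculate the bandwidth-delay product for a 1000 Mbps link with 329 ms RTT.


BDP = bandwidth * RTT
= 1000 Mbps * 329 ms
= 1000 * 1e6 * 329 / 1000 bits
= 329000000 bits
= 41125000 bytes
= 40161.1328 KB
BDP = 329000000 bits (41125000 bytes)


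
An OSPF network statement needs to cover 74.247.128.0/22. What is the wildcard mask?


Subnet mask: 255.255.252.0
Wildcard = 255.255.255.255 - subnet mask
255 - 255 = 0
255 - 255 = 0
255 - 252 = 3
255 - 0 = 255
Wildcard: 0.0.3.255


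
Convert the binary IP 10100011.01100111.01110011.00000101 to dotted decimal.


10100011 = 163
01100111 = 103
01110011 = 115
00000101 = 5
IP: 163.103.115.5


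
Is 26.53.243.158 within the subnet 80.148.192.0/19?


Subnet network: 80.148.192.0
Test IP AND mask: 26.53.224.0
No, 26.53.243.158 is not in 80.148.192.0/19


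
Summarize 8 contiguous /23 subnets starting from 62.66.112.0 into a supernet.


Original prefix: /23
Number of subnets: 8 = 2^3
New prefix = 23 - 3 = 20
Supernet: 62.66.112.0/20


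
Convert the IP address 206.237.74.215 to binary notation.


206 = 11001110
237 = 11101101
74 = 01001010
215 = 11010111
Binary: 11001110.11101101.01001010.11010111


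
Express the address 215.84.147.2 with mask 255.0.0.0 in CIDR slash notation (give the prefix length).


Binary: 11111111.00000000.00000000.00000000
Count leading 1s
Prefix: /8


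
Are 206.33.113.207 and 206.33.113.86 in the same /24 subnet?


Mask: 255.255.255.0
206.33.113.207 AND mask = 206.33.113.0
206.33.113.86 AND mask = 206.33.113.0
Yes, same subnet (206.33.113.0)


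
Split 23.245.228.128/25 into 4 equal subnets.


New prefix = 25 + 2 = 27
Each subnet has 32 addresses
  23.245.228.128/27
  23.245.228.160/27
  23.245.228.192/27
  23.245.228.224/27
Subnets: 23.245.228.128/27, 23.245.228.160/27, 23.245.228.192/27, 23.245.228.224/27


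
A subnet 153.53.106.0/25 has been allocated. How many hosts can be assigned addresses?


Host bits = 32 - 25 = 7
Total addresses = 2^7 = 128
Usable = total - 2 (network and broadcast)
Usable hosts: 126


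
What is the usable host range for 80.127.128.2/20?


Network: 80.127.128.0
Broadcast: 80.127.143.255
First usable = network + 1
Last usable = broadcast - 1
Range: 80.127.128.1 to 80.127.143.254


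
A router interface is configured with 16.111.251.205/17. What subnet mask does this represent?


/17 means 17 network bits, 15 host bits
Binary: 11111111111111111000000000000000
Mask: 255.255.128.0


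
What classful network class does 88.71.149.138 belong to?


First octet: 88
Binary: 01011000
0xxxxxxx -> Class A (1-126)
Class A, default mask 255.0.0.0 (/8)
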